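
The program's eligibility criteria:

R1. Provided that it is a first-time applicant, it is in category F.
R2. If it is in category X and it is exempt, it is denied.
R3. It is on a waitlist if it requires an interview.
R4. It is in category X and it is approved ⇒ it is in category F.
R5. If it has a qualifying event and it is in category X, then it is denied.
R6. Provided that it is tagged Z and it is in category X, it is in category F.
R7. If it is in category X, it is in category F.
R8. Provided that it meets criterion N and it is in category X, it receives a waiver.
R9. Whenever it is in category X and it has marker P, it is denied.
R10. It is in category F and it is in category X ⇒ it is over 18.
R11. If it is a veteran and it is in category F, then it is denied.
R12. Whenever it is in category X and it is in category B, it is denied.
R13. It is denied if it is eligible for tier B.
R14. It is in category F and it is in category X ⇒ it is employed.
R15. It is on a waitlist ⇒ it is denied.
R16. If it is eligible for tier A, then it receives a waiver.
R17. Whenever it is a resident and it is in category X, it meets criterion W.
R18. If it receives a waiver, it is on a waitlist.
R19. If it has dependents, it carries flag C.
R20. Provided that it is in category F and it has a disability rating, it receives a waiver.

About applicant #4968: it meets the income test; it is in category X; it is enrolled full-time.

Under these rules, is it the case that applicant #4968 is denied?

Forward chaining from the given facts derives: is in category F, is over 18, is employed.
Rules concluding "it is denied": R2 needs "it is exempt"; R5 needs "it has a qualifying event"; R9 needs "it has marker P"; R11 needs "it is a veteran"; R12 needs "it is in category B"; R13 needs "it is eligible for tier B"; R15 needs "it is on a waitlist" — none of these are established.

No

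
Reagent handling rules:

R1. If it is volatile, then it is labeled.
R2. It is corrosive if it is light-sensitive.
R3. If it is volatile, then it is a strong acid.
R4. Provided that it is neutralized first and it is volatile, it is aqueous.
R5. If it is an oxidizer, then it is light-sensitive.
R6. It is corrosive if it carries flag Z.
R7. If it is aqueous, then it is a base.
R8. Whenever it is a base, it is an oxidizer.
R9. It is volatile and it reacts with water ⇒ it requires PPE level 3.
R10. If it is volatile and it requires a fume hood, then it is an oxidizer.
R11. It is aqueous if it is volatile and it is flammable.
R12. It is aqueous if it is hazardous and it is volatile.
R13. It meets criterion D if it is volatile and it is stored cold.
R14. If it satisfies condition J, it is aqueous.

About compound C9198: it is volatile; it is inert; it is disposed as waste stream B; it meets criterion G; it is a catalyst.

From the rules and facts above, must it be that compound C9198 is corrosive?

Forward chaining from the given facts derives: is labeled, is a strong acid.
Rules concluding "it is corrosive": R2 needs "it is light-sensitive"; R6 needs "it carries flag Z" — none of these are established.

No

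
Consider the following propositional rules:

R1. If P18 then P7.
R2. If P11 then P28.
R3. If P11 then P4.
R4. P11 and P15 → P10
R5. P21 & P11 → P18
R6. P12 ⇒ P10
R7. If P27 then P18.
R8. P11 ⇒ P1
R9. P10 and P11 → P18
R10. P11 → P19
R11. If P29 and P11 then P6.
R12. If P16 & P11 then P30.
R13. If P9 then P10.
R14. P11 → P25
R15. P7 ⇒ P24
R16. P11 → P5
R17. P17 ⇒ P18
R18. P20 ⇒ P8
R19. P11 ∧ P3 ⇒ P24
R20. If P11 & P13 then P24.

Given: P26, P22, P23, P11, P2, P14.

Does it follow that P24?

Forward chaining from the given facts derives: P28, P4, P1, P19, P25, P5.
Rules concluding P24: R15 needs P7; R19 needs P3; R20 needs P13 — none of these are established.

No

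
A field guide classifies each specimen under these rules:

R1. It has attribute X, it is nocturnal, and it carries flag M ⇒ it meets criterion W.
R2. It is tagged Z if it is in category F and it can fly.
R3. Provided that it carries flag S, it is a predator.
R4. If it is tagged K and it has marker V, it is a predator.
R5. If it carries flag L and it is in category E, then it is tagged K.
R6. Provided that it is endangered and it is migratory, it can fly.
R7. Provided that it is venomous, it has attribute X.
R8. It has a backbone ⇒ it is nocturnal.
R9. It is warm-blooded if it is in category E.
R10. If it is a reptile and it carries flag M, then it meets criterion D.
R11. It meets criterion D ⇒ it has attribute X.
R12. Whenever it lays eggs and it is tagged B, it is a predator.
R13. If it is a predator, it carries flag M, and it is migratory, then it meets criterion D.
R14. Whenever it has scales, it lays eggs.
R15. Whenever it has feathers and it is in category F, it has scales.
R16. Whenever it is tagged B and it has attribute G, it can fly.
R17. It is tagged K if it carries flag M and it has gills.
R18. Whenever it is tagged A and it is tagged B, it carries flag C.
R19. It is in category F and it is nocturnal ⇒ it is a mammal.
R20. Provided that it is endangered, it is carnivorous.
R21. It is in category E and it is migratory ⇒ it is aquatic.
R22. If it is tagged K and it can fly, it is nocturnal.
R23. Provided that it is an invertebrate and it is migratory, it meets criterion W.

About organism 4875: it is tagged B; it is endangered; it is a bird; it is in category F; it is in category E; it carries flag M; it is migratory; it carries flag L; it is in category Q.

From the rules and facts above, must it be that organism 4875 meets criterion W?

No

Forward chaining from the given facts derives: is tagged K, can fly, is warm-blooded, is carnivorous, is aquatic, is nocturnal, is tagged Z, is a mammal.
Rules concluding "it meets criterion W": R1 needs "it has attribute X"; R23 needs "it is an invertebrate" — none of these are established.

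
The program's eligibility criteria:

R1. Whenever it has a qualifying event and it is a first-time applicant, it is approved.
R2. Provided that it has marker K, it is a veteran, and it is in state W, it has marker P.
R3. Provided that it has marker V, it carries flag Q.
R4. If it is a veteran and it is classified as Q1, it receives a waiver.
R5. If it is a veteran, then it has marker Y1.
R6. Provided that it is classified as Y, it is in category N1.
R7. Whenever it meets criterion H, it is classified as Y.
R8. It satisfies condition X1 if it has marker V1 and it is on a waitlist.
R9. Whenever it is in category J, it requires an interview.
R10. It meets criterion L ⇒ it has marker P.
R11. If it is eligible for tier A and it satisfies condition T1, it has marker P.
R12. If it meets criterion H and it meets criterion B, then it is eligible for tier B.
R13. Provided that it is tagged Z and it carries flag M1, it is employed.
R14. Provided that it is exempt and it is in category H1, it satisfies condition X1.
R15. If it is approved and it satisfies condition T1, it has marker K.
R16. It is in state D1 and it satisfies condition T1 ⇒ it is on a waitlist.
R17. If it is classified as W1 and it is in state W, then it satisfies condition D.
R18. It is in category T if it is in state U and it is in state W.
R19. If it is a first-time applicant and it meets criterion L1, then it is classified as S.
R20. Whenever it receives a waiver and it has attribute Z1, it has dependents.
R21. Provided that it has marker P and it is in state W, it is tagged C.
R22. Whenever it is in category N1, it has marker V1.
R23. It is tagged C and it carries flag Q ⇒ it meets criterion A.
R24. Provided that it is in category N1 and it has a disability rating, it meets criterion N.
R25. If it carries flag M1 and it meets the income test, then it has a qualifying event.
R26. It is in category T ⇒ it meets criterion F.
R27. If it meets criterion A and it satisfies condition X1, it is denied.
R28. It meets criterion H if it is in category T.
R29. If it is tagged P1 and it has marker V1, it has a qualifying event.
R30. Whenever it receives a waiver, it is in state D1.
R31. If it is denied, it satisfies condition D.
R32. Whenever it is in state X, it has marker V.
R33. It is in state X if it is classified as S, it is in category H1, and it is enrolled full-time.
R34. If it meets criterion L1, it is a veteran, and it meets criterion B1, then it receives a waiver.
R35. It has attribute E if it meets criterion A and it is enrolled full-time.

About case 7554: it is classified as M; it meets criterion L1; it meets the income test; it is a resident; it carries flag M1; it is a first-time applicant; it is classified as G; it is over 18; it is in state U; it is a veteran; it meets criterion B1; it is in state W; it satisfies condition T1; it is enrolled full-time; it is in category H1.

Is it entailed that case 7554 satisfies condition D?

By R18 (it is in state U, it is in state W): it is in category T.
By R19 (it is a first-time applicant, it meets criterion L1): it is classified as S.
By R25 (it carries flag M1, it meets the income test): it has a qualifying event.
By R28 (it is in category T): it meets criterion H.
By R33 (it is classified as S, it is in category H1, it is enrolled full-time): it is in state X.
By R34 (it meets criterion L1, it is a veteran, it meets criterion B1): it receives a waiver.
By R1 (it has a qualifying event, it is a first-time applicant): it is approved.
By R7 (it meets criterion H): it is classified as Y.
By R15 (it is approved, it satisfies condition T1): it has marker K.
By R30 (it receives a waiver): it is in state D1.
By R32 (it is in state X): it has marker V.
By R2 (it has marker K, it is a veteran, it is in state W): it has marker P.
By R3 (it has marker V): it carries flag Q.
By R6 (it is classified as Y): it is in category N1.
By R16 (it is in state D1, it satisfies condition T1): it is on a waitlist.
By R21 (it has marker P, it is in state W): it is tagged C.
By R22 (it is in category N1): it has marker V1.
By R23 (it is tagged C, it carries flag Q): it meets criterion A.
By R8 (it has marker V1, it is on a waitlist): it satisfies condition X1.
By R27 (it meets criterion A, it satisfies condition X1): it is denied.
By R31 (it is denied): it satisfies condition D.

Yes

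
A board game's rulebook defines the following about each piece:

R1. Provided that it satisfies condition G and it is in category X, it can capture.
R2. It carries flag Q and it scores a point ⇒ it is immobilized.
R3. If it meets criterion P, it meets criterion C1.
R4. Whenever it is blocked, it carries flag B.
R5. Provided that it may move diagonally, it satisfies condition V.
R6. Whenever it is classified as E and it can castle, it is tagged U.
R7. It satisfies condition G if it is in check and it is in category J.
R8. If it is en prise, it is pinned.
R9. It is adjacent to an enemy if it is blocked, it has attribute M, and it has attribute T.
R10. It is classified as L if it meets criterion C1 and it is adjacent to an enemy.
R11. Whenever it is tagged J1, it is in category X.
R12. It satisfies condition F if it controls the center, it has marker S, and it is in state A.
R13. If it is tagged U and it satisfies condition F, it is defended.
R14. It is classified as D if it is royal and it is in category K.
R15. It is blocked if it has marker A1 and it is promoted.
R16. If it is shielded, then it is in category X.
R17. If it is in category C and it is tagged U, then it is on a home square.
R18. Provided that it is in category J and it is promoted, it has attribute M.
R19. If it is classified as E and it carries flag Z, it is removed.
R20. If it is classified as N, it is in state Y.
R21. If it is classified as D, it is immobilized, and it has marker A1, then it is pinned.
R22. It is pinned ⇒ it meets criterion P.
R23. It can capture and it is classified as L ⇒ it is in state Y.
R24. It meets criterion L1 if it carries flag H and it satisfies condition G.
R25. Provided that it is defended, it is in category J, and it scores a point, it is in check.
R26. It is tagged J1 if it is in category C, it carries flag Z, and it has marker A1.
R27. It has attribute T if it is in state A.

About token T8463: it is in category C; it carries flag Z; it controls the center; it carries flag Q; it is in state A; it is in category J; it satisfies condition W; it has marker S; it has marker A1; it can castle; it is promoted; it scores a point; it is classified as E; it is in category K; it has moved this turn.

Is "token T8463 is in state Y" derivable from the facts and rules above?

Forward chaining from the given facts derives: is immobilized, is tagged U, satisfies condition F, is defended, is blocked, is on a home square, has attribute M, is removed, is in check, is tagged J1, has attribute T, carries flag B, satisfies condition G, is adjacent to an enemy, is in category X, can capture.
Rules concluding "it is in state Y": R20 needs "it is classified as N"; R23 needs "it is classified as L" — none of these are established.

No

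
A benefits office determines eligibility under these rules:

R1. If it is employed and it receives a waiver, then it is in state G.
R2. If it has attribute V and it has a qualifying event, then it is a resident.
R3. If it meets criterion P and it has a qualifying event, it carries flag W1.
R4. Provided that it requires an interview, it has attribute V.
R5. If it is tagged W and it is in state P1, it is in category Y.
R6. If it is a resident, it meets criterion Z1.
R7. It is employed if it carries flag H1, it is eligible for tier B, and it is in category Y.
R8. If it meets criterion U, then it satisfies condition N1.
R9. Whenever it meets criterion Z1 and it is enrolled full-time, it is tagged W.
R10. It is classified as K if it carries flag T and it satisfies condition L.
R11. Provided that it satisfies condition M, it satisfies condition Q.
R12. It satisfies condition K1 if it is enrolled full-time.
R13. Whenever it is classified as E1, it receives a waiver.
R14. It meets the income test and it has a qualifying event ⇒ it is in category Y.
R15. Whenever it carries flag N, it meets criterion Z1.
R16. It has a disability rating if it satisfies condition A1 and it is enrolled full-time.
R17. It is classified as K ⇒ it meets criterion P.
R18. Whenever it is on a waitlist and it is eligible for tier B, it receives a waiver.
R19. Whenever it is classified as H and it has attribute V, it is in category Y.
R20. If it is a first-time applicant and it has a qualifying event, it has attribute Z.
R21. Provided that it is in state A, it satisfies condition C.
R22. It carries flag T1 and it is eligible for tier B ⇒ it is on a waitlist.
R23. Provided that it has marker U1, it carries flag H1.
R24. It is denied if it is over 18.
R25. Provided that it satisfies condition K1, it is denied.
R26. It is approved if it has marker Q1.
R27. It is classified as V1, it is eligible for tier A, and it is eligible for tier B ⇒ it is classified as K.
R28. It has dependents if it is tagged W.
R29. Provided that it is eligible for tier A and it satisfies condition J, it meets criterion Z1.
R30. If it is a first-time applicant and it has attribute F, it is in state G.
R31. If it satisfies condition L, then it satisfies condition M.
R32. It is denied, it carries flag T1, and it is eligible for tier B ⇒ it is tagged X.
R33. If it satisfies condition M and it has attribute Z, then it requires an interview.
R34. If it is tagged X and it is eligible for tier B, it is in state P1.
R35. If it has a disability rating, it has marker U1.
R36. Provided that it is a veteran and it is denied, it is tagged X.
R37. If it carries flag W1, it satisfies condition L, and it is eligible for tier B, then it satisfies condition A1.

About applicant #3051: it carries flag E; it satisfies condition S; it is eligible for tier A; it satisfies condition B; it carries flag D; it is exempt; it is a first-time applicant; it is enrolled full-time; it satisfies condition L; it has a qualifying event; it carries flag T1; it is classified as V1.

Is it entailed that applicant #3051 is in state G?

Forward chaining from the given facts derives: satisfies condition K1, has attribute Z, is denied, satisfies condition M, requires an interview, has attribute V, satisfies condition Q, is a resident, meets criterion Z1, is tagged W, has dependents.
Rules concluding "it is in state G": R1 needs "it is employed"; R30 needs "it has attribute F" — none of these are established.

No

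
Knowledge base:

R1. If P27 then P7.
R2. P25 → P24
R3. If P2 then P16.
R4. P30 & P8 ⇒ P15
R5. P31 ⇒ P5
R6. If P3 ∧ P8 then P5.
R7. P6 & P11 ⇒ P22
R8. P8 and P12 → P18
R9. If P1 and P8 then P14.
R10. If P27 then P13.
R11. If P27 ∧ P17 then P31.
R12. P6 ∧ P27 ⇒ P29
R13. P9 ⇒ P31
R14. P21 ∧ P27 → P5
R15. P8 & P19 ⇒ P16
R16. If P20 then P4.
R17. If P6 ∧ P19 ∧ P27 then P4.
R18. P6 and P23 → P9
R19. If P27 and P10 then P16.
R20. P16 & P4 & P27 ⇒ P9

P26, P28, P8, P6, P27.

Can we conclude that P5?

Forward chaining from the given facts derives: P7, P13, P29.
Rules concluding P5: R5 needs P31; R6 needs P3; R14 needs P21 — none of these are established.

No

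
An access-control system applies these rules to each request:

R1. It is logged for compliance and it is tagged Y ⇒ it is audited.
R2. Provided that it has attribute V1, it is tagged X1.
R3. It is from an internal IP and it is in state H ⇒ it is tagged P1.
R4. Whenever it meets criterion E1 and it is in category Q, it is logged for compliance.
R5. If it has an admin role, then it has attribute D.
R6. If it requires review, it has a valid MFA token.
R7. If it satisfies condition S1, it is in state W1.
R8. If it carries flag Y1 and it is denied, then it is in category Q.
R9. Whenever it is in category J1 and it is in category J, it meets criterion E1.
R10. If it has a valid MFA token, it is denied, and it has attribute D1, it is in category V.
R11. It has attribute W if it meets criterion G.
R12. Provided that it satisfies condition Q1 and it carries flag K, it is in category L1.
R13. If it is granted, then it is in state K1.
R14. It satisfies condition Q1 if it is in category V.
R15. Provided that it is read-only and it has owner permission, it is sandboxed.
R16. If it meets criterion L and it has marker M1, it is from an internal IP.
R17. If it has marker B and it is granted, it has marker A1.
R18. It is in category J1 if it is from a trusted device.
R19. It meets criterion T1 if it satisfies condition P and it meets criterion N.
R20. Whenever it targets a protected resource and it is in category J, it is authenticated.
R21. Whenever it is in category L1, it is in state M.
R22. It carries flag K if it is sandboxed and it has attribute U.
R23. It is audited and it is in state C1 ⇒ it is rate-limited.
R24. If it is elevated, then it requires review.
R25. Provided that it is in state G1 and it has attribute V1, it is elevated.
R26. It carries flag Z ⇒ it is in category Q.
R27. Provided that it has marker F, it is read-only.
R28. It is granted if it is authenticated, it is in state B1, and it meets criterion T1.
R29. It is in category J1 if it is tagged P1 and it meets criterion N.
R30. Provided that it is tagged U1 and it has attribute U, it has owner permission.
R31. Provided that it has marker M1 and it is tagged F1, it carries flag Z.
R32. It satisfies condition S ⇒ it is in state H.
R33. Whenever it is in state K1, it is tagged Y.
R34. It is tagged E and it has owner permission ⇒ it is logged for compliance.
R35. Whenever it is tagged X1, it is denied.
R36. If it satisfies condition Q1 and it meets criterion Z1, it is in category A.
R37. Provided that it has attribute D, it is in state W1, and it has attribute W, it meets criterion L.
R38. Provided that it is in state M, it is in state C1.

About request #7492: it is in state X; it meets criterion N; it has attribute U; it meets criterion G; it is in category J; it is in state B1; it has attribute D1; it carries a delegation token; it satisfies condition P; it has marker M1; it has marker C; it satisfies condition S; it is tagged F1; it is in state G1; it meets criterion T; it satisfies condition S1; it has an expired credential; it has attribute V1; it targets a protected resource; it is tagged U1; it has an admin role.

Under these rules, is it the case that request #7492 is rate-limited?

No

Forward chaining from the given facts derives: is tagged X1, has attribute D, is in state W1, has attribute W, meets criterion T1, is authenticated, is elevated, is granted, has owner permission, carries flag Z, is in state H, is denied, meets criterion L, is in state K1, is from an internal IP, requires review, is in category Q, is tagged Y, is tagged P1, has a valid MFA token, is in category V, satisfies condition Q1, is in category J1, meets criterion E1, is logged for compliance, is audited.
The only rule concluding "it is rate-limited" is R23, which needs "it is in state C1"; that is never established.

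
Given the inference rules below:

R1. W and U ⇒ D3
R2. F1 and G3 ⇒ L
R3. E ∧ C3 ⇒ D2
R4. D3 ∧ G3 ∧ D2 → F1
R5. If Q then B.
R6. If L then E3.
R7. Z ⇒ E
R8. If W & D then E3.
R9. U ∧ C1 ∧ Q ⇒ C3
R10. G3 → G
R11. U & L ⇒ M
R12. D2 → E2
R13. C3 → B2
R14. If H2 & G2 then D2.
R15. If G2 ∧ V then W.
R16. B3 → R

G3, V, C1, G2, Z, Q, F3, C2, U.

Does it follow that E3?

E  (by R7: Z)
C3  (by R9: U, C1, Q)
W  (by R15: G2, V)
D3  (by R1: W, U)
D2  (by R3: E, C3)
F1  (by R4: D3, G3, D2)
L  (by R2: F1, G3)
E3  (by R6: L)

Yes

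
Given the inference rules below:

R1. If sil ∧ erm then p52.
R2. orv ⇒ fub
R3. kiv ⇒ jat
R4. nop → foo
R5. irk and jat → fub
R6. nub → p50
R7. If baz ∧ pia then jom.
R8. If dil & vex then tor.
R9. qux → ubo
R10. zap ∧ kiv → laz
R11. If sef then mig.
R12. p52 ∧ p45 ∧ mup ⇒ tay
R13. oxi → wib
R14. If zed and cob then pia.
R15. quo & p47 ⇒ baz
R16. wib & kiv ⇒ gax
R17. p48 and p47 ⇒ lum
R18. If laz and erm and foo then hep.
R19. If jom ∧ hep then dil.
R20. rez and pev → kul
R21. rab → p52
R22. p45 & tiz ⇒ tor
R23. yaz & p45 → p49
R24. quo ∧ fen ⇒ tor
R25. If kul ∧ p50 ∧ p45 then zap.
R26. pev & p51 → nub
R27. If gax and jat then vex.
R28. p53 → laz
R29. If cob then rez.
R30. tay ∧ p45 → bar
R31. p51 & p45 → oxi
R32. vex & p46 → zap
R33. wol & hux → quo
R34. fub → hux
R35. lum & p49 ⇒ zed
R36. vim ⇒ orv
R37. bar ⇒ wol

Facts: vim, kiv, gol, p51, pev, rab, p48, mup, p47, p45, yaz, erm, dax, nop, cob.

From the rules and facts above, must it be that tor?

Yes

jat  (by R3: kiv)
foo  (by R4: nop)
lum  (by R17: p48, p47)
p52  (by R21: rab)
p49  (by R23: yaz, p45)
nub  (by R26: pev, p51)
rez  (by R29: cob)
oxi  (by R31: p51, p45)
zed  (by R35: lum, p49)
orv  (by R36: vim)
fub  (by R2: orv)
p50  (by R6: nub)
tay  (by R12: p52, p45, mup)
wib  (by R13: oxi)
pia  (by R14: zed, cob)
gax  (by R16: wib, kiv)
kul  (by R20: rez, pev)
zap  (by R25: kul, p50, p45)
vex  (by R27: gax, jat)
bar  (by R30: tay, p45)
hux  (by R34: fub)
wol  (by R37: bar)
laz  (by R10: zap, kiv)
hep  (by R18: laz, erm, foo)
quo  (by R33: wol, hux)
baz  (by R15: quo, p47)
jom  (by R7: baz, pia)
dil  (by R19: jom, hep)
tor  (by R8: dil, vex)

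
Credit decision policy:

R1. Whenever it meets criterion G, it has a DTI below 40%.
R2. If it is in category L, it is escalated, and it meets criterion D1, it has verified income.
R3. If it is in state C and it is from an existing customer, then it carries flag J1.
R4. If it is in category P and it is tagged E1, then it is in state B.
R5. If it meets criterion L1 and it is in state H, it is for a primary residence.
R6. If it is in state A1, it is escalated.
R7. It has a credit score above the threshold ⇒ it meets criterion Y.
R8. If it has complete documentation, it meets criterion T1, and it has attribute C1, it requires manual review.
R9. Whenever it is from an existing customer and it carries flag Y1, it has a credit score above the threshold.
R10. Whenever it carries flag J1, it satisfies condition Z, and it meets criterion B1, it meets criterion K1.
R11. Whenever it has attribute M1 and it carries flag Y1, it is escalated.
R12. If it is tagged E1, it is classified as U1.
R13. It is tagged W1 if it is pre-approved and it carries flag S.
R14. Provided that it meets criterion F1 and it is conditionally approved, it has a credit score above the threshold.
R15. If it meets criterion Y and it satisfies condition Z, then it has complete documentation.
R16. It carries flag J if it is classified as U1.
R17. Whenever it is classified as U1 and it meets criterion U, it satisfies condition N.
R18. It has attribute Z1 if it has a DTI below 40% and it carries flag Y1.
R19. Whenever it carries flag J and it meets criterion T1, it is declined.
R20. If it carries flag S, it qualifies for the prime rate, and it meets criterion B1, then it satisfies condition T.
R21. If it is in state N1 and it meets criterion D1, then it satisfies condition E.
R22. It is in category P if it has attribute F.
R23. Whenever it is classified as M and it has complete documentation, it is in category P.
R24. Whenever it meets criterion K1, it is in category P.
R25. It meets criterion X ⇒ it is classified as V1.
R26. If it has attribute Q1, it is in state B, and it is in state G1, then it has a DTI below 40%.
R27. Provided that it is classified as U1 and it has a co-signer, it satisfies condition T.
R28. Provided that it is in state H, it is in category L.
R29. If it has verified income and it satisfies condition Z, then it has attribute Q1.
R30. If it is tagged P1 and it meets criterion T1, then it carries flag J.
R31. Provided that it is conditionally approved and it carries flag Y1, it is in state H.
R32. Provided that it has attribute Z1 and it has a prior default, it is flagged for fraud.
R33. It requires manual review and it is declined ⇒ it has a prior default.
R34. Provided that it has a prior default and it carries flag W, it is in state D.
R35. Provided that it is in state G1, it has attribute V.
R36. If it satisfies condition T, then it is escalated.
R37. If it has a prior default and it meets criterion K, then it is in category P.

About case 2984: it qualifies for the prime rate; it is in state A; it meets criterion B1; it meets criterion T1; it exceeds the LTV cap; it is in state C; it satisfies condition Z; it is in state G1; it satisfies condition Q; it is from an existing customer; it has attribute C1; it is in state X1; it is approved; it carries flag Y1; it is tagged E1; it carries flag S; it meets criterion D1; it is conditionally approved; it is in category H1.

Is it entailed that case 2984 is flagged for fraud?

Yes

By R3 (it is in state C, it is from an existing customer): it carries flag J1.
By R9 (it is from an existing customer, it carries flag Y1): it has a credit score above the threshold.
By R10 (it carries flag J1, it satisfies condition Z, it meets criterion B1): it meets criterion K1.
By R12 (it is tagged E1): it is classified as U1.
By R16 (it is classified as U1): it carries flag J.
By R19 (it carries flag J, it meets criterion T1): it is declined.
By R20 (it carries flag S, it qualifies for the prime rate, it meets criterion B1): it satisfies condition T.
By R24 (it meets criterion K1): it is in category P.
By R31 (it is conditionally approved, it carries flag Y1): it is in state H.
By R36 (it satisfies condition T): it is escalated.
By R4 (it is in category P, it is tagged E1): it is in state B.
By R7 (it has a credit score above the threshold): it meets criterion Y.
By R15 (it meets criterion Y, it satisfies condition Z): it has complete documentation.
By R28 (it is in state H): it is in category L.
By R2 (it is in category L, it is escalated, it meets criterion D1): it has verified income.
By R8 (it has complete documentation, it meets criterion T1, it has attribute C1): it requires manual review.
By R29 (it has verified income, it satisfies condition Z): it has attribute Q1.
By R33 (it requires manual review, it is declined): it has a prior default.
By R26 (it has attribute Q1, it is in state B, it is in state G1): it has a DTI below 40%.
By R18 (it has a DTI below 40%, it carries flag Y1): it has attribute Z1.
By R32 (it has attribute Z1, it has a prior default): it is flagged for fraud.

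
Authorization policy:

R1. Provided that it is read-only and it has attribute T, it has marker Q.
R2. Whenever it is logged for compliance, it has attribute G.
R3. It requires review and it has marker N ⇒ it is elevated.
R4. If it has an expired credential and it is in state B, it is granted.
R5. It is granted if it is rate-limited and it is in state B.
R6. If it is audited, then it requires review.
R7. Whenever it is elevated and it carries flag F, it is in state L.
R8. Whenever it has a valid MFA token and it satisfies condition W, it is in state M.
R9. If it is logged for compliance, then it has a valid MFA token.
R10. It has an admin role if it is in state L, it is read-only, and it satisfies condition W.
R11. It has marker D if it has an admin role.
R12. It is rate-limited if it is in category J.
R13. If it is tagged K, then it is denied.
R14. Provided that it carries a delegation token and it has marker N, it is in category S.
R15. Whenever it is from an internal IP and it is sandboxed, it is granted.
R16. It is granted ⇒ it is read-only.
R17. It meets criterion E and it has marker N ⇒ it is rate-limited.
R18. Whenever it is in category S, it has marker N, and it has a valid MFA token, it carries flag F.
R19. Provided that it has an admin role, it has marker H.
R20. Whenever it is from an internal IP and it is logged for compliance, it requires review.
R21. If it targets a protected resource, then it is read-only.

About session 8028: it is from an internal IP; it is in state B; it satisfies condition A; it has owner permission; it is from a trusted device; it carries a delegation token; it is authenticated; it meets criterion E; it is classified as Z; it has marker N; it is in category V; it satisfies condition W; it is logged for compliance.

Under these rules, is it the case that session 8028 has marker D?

Yes

By R9 (it is logged for compliance): it has a valid MFA token.
By R14 (it carries a delegation token, it has marker N): it is in category S.
By R17 (it meets criterion E, it has marker N): it is rate-limited.
By R18 (it is in category S, it has marker N, it has a valid MFA token): it carries flag F.
By R20 (it is from an internal IP, it is logged for compliance): it requires review.
By R3 (it requires review, it has marker N): it is elevated.
By R5 (it is rate-limited, it is in state B): it is granted.
By R7 (it is elevated, it carries flag F): it is in state L.
By R16 (it is granted): it is read-only.
By R10 (it is in state L, it is read-only, it satisfies condition W): it has an admin role.
By R11 (it has an admin role): it has marker D.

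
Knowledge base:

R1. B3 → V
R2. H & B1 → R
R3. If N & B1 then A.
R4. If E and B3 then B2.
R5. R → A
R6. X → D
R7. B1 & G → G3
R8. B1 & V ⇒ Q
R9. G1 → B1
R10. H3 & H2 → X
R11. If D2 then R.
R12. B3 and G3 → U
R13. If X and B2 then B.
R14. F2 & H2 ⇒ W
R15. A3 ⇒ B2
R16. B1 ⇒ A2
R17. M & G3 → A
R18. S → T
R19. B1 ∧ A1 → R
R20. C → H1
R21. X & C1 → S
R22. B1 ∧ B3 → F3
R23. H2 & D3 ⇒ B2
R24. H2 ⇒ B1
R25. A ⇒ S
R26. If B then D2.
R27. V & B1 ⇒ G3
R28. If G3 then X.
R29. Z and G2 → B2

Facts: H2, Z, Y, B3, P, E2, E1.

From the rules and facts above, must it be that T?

No

Forward chaining from the given facts derives: V, B1, G3, X, D, Q, U, A2, F3.
The only rule concluding T is R18, which needs S; that is never established.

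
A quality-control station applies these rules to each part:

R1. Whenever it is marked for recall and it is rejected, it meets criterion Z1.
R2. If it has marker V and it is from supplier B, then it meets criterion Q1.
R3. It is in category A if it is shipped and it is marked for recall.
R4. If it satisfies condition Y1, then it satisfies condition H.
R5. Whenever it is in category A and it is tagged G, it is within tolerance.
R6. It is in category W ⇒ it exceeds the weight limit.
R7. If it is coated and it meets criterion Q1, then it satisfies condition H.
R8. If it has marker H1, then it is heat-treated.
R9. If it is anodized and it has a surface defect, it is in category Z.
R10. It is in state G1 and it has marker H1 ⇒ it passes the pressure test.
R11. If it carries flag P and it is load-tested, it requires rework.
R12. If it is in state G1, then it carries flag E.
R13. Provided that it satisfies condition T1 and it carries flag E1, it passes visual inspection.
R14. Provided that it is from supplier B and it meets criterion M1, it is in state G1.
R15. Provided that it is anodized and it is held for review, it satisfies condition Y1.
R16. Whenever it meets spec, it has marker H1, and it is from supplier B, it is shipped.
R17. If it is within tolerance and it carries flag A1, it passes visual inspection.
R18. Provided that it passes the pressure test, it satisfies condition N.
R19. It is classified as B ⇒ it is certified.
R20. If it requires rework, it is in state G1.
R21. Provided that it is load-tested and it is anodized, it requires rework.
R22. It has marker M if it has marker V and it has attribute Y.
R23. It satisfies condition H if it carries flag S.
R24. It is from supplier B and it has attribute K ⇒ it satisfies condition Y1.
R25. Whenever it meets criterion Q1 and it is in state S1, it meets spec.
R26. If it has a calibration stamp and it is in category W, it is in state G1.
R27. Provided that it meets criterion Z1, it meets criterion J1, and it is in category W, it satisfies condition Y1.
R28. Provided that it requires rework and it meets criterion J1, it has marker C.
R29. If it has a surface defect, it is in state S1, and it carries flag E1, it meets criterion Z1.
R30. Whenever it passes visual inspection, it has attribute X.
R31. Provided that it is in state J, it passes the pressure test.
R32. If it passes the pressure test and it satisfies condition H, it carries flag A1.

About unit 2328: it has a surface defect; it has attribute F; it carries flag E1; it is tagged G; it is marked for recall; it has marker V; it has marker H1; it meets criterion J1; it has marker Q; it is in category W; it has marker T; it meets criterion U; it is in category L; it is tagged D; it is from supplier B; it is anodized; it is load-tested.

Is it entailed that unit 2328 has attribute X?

Forward chaining from the given facts derives: meets criterion Q1, exceeds the weight limit, is heat-treated, is in category Z, requires rework, has marker C, is in state G1, passes the pressure test, carries flag E, satisfies condition N.
The only rule concluding "it has attribute X" is R30, which needs "it passes visual inspection"; that is never established.

No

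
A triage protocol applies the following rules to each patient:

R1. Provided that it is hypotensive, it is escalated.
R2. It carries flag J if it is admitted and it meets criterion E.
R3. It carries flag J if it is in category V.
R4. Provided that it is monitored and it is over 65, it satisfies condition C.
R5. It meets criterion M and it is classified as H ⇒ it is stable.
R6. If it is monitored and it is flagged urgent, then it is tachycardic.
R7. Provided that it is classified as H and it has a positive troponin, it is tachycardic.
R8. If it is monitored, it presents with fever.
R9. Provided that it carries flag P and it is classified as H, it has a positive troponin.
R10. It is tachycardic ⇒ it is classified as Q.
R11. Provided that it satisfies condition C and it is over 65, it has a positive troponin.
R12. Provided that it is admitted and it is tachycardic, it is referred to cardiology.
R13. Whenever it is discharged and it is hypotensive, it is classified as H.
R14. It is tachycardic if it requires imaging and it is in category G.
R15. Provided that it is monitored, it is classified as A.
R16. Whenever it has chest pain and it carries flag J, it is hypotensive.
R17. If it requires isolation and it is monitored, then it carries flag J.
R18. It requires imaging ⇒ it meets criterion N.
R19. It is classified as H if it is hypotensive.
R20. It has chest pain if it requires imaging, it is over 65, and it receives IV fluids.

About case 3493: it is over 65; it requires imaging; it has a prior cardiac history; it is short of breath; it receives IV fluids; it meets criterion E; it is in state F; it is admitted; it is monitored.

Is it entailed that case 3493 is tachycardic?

Yes

By R2 (it is admitted, it meets criterion E): it carries flag J.
By R4 (it is monitored, it is over 65): it satisfies condition C.
By R11 (it satisfies condition C, it is over 65): it has a positive troponin.
By R20 (it requires imaging, it is over 65, it receives IV fluids): it has chest pain.
By R16 (it has chest pain, it carries flag J): it is hypotensive.
By R19 (it is hypotensive): it is classified as H.
By R7 (it is classified as H, it has a positive troponin): it is tachycardic.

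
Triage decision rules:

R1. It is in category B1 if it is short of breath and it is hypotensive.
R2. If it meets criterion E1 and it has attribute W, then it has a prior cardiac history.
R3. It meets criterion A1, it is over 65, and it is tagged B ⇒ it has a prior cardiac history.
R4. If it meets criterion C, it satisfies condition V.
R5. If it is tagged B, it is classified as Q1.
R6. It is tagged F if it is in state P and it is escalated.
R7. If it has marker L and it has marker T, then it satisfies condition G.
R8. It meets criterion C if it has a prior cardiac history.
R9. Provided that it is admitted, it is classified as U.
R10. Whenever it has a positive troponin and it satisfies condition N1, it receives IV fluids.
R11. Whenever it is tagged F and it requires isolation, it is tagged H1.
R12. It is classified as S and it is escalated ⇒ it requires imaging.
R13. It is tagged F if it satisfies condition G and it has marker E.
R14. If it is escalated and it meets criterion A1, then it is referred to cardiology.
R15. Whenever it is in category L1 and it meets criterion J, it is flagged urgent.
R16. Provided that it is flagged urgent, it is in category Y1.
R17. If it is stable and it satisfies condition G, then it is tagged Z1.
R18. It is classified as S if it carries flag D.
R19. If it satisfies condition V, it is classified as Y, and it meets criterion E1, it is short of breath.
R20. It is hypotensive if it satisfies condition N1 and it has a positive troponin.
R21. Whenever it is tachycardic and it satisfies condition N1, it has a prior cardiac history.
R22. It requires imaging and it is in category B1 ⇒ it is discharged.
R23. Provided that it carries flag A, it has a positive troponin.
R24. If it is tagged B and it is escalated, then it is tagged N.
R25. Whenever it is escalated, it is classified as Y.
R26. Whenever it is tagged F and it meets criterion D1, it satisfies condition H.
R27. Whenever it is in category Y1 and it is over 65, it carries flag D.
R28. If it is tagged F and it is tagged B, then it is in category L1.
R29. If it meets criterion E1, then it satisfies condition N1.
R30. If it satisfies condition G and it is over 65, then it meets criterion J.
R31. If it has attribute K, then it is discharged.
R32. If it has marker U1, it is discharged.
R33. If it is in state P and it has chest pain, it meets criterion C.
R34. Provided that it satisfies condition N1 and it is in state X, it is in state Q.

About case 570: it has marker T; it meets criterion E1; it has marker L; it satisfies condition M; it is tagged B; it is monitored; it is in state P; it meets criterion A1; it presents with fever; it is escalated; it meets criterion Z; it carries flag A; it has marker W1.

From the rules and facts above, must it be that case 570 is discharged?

No

Forward chaining from the given facts derives: is classified as Q1, is tagged F, satisfies condition G, is referred to cardiology, has a positive troponin, is tagged N, is classified as Y, is in category L1, satisfies condition N1, receives IV fluids, is hypotensive.
Rules concluding "it is discharged": R22 needs "it requires imaging"; R31 needs "it has attribute K"; R32 needs "it has marker U1" — none of these are established.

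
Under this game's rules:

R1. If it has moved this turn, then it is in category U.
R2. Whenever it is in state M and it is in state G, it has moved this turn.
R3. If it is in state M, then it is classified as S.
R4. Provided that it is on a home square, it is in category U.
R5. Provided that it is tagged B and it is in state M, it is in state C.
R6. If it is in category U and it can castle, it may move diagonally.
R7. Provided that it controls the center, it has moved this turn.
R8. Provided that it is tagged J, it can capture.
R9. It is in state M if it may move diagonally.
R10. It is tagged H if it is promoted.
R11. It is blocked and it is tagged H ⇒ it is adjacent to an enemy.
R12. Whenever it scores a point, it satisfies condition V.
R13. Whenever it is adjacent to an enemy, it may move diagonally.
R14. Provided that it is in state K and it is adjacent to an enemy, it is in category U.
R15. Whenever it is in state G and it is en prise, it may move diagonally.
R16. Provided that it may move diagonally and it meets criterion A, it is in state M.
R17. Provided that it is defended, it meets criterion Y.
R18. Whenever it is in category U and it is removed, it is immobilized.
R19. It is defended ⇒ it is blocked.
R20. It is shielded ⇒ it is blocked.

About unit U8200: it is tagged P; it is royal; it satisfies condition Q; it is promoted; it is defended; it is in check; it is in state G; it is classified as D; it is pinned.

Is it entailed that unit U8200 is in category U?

By R10 (it is promoted): it is tagged H.
By R19 (it is defended): it is blocked.
By R11 (it is blocked, it is tagged H): it is adjacent to an enemy.
By R13 (it is adjacent to an enemy): it may move diagonally.
By R9 (it may move diagonally): it is in state M.
By R2 (it is in state M, it is in state G): it has moved this turn.
By R1 (it has moved this turn): it is in category U.

Yes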